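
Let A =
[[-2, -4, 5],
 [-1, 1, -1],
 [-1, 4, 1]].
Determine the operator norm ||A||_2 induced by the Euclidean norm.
||A||_2 ≈ 7.0049 (= sqrt(largest eigenvalue of A^T A))

||A||_2 = sigma_max(A) = sqrt(lambda_max(A^T A)). Form the symmetric matrix M = A^T A =
[[6, 3, -10],
 [3, 33, -17],
 [-10, -17, 27]].
Its characteristic polynomial (trace, sum of principal 2x2 minors, determinant of M give the coefficients) is
  p(λ) = det(λ I - M) = λ^3 - 66λ^2 + 853λ - 1089.
No integer candidate from the rational root theorem (±divisors of 1089) is a root, so the roots are irrational. The cubic discriminant is Δ = 506063849 > 0, so there are three distinct real roots. p(1) = -301 and p(2) = 361 have opposite signs, so a root lies in (1, 2); Newton's method refines it to λ ≈ 1.4319. p(15) = 231 and p(16) = -241 have opposite signs, so a root lies in (15, 16); Newton's method refines it to λ ≈ 15.4997. p(49) = -109 and p(50) = 1561 have opposite signs, so a root lies in (49, 50); Newton's method refines it to λ ≈ 49.0684. Check (Vieta): the three roots sum to 66, matching tr M = 66.
So the eigenvalues of A^T A are ≈ 1.4319, 15.4997, 49.0684 (all ≥ 0, as they must be for A^T A). The largest is λ_max ≈ 49.0684, hence ||A||_2 = sqrt(λ_max) ≈ 7.0049.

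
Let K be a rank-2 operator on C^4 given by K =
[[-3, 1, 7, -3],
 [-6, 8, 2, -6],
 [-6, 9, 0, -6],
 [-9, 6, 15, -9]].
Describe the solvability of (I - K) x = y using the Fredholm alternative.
(I - K) is invertible (det(I - K) = 65 ≠ 0), so for every y in C^4 the equation (I - K) x = y has a unique solution.

K has rank 2 and factors as K = U V^T = u1 v1^T + u2 v2^T with u1 = (-2, 2, 3, -3), v1 = (0, 1, -2, 0), u2 = (-1, -2, -2, -3), v2 = (3, -3, -3, 3) (multiplying out reproduces the displayed K). The nonzero eigenvalues of U V^T coincide with those of the 2 x 2 matrix G = V^T U = [[v1·u1, v1·u2], [v2·u1, v2·u2]] = [[-4, 2], [-30, 0]], and by the Sylvester determinant identity det(I_4 - U V^T) = det(I_2 - V^T U) = det([[5, -2], [30, 1]]) = (5)(1) - (-2)(30) = 65. (Direct check: I - K =
[[4, -1, -7, 3],
 [6, -7, -2, 6],
 [6, -9, 1, 6],
 [9, -6, -15, 10]]
has determinant 65.) The finite-dimensional Fredholm alternative says: either (I - K) is invertible, or ker(I - K) ≠ {0} and then range(I - K) = ker((I - K)^*)^⊥, with dim ker(I - K) = dim ker((I - K)^*). Since det(I - K) ≠ 0, 1 is not an eigenvalue of K and ker(I - K) = {0}, so we are in the first case: for every y there is a unique x = (I - K)^(-1) y. (Explicitly, by the Woodbury identity, (I - U V^T)^(-1) = I + U (I_2 - G)^(-1) V^T.)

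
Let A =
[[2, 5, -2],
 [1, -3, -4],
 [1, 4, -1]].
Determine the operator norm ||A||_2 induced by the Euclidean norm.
||A||_2 ≈ 7.2884 (= sqrt(largest eigenvalue of A^T A))

||A||_2 = sigma_max(A) = sqrt(lambda_max(A^T A)). Form the symmetric matrix M = A^T A =
[[6, 11, -9],
 [11, 50, -2],
 [-9, -2, 21]].
Its characteristic polynomial (trace, sum of principal 2x2 minors, determinant of M give the coefficients) is
  p(λ) = det(λ I - M) = λ^3 - 77λ^2 + 1270λ - 81.
No integer candidate from the rational root theorem (±divisors of 81) is a root, so the roots are irrational. The cubic discriminant is Δ = 1363836081 > 0, so there are three distinct real roots. p(0) = -81 and p(1) = 1113 have opposite signs, so a root lies in (0, 1); Newton's method refines it to λ ≈ 0.064. p(23) = 563 and p(24) = -129 have opposite signs, so a root lies in (23, 24); Newton's method refines it to λ ≈ 23.8149. p(53) = -187 and p(54) = 1431 have opposite signs, so a root lies in (53, 54); Newton's method refines it to λ ≈ 53.121. Check (Vieta): the three roots sum to 77, matching tr M = 77.
So the eigenvalues of A^T A are ≈ 0.064, 23.8149, 53.121 (all ≥ 0, as they must be for A^T A). The largest is λ_max ≈ 53.121, hence ||A||_2 = sqrt(λ_max) ≈ 7.2884.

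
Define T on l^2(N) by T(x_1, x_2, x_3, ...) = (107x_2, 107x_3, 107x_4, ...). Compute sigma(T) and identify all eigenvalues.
sigma(T) = closed disk {z in C : |z| ≤ 107}; sigma_p(T) = open disk {z in C : |z| < 107}

Note T = 107·V where V is the unit left shift (V x)_k = x_{k+1}; so sigma(T) = 107·sigma(V) and ||T|| = 107||V||. ||T x||^2 = 11449sum_{k≥2} |x_k|^2 ≤ 11449||x||^2, with equality on {x : x_1 = 0}, so ||T|| = 107. For any lambda with |lambda| < 107, set r = lambda/107 (|r| < 1); the vector x = (1, r, r^2, ...) is in l^2 and satisfies T x = 107(r, r^2, ...) = lambda x, so lambda is an eigenvalue. On the boundary |lambda| = 107 the geometric series diverges, so no l^2 eigenvector exists, but these lambda lie in the approximate point spectrum. Hence sigma(T) is the closed disk of radius 107 and sigma_p(T) is the open disk.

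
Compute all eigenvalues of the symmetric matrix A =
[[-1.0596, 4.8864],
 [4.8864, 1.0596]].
sigma(A) ≈ {-5, 5}

A is real symmetric, so its spectrum consists of real eigenvalues. Expanding the characteristic polynomial of the displayed matrix gives
  det(λ I - A) = p(λ) = λ^2 + (0)λ + (-25).
Solving p(λ) = 0 yields eigenvalues ≈ -5, 5. (A is shown rounded to 4 decimals, so these recover the underlying integer eigenvalues to within that precision.)
Verification: the trace of A = 0 equals the sum of eigenvalues 0, and det(A) ≈ -24.9997 matches the eigenvalue product -25.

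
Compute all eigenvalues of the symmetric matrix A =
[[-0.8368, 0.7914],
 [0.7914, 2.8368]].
sigma(A) ≈ {-1, 3}

A is real symmetric, so its spectrum consists of real eigenvalues. Expanding the characteristic polynomial of the displayed matrix gives
  det(λ I - A) = p(λ) = λ^2 + (-2)λ + (-3).
Solving p(λ) = 0 yields eigenvalues ≈ -1, 3. (A is shown rounded to 4 decimals, so these recover the underlying integer eigenvalues to within that precision.)
Verification: the trace of A = 2 equals the sum of eigenvalues 2, and det(A) ≈ -3.0001 matches the eigenvalue product -3.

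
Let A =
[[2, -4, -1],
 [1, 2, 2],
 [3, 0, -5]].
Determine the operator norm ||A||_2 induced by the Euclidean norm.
||A||_2 ≈ 6.5772 (= sqrt(largest eigenvalue of A^T A))

||A||_2 = sigma_max(A) = sqrt(lambda_max(A^T A)). Form the symmetric matrix M = A^T A =
[[14, -6, -15],
 [-6, 20, 8],
 [-15, 8, 30]].
Its characteristic polynomial (trace, sum of principal 2x2 minors, determinant of M give the coefficients) is
  p(λ) = det(λ I - M) = λ^3 - 64λ^2 + 975λ - 3364.
No integer candidate from the rational root theorem (±divisors of 3364) is a root, so the roots are irrational. The cubic discriminant is Δ = 131812244 > 0, so there are three distinct real roots. p(4) = -424 and p(5) = 36 have opposite signs, so a root lies in (4, 5); Newton's method refines it to λ ≈ 4.9131. p(15) = 236 and p(16) = -52 have opposite signs, so a root lies in (15, 16); Newton's method refines it to λ ≈ 15.8279. p(43) = -268 and p(44) = 816 have opposite signs, so a root lies in (43, 44); Newton's method refines it to λ ≈ 43.259. Check (Vieta): the three roots sum to 64, matching tr M = 64.
So the eigenvalues of A^T A are ≈ 4.9131, 15.8279, 43.259 (all ≥ 0, as they must be for A^T A). The largest is λ_max ≈ 43.259, hence ||A||_2 = sqrt(λ_max) ≈ 6.5772.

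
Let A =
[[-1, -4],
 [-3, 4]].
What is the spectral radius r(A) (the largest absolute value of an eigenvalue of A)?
r(A) = (3 + sqrt(73))/2 ≈ 5.772

The eigenvalues of A are the roots of its characteristic polynomial. With M = A (coefficients from the trace and determinant):
  p(λ) = det(λ I - M) = λ^2 - 3λ - 16.
For λ^2 - 3λ - 16 the discriminant is 73. It is nonnegative but not a perfect square, so the roots are real and irrational: λ = (3 ± sqrt(73))/2 ≈ 5.772, -2.772.
Thus the eigenvalues (to 4 decimals) are 5.772 (modulus 5.772); -2.772 (modulus 2.772). The spectral radius is the largest modulus: r(A) = (3 + sqrt(73))/2 ≈ 5.772. (Cross-check: r(A) ≤ ||A||_2 ≈ 5.8823; equality holds whenever A is normal, though it can also hold for some non-normal A.)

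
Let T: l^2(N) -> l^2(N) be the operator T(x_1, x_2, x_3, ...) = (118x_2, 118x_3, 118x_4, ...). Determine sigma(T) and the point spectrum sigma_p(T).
sigma(T) = closed disk {z in C : |z| ≤ 118}; sigma_p(T) = open disk {z in C : |z| < 118}

Note T = 118·V where V is the unit left shift (V x)_k = x_{k+1}; so sigma(T) = 118·sigma(V) and ||T|| = 118||V||. ||T x||^2 = 13924sum_{k≥2} |x_k|^2 ≤ 13924||x||^2, with equality on {x : x_1 = 0}, so ||T|| = 118. For any lambda with |lambda| < 118, set r = lambda/118 (|r| < 1); the vector x = (1, r, r^2, ...) is in l^2 and satisfies T x = 118(r, r^2, ...) = lambda x, so lambda is an eigenvalue. On the boundary |lambda| = 118 the geometric series diverges, so no l^2 eigenvector exists, but these lambda lie in the approximate point spectrum. Hence sigma(T) is the closed disk of radius 118 and sigma_p(T) is the open disk.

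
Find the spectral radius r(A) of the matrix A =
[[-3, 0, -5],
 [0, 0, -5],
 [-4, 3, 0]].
r(A) ≈ 5.4398

The eigenvalues of A are the roots of its characteristic polynomial. With M = A (coefficients from the trace, the sum of principal 2x2 minors, and det A):
  p(λ) = det(λ I - M) = λ^3 + 3λ^2 - 5λ + 45.
No integer candidate from the rational root theorem (±divisors of 45) is a root, so the roots are irrational. The cubic discriminant is Δ = -70960 < 0, so there is one real root and a complex-conjugate pair. p(-6) = -33 and p(-5) = 20 have opposite signs, so a root lies in (-6, -5); Newton's method refines it to λ ≈ -5.4398. Dividing out (λ - (-5.4398)) leaves approximately λ^2 - 2.4398λ + 8.2723. For λ^2 - 2.4398λ + 8.2723 the discriminant is -27.1364. It is negative, so the remaining roots are the complex-conjugate pair λ ≈ 1.2199 ± 2.6046i. Their product equals the constant term, so |λ|^2 ≈ 8.2723 and |λ| ≈ 2.8762.
Thus the eigenvalues (to 4 decimals) are -5.4398 (modulus 5.4398); 1.2199 ± 2.6046i (modulus 2.8762). The spectral radius is the largest modulus: r(A) ≈ 5.4398. (Cross-check: r(A) ≤ ||A||_2 ≈ 7.589; equality holds whenever A is normal, though it can also hold for some non-normal A.)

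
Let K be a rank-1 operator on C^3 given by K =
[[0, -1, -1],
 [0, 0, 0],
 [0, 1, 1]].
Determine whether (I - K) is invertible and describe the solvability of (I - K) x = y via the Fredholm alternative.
(I - K) is singular (det(I - K) = 0, i.e. 1 ∈ sigma(K)). (I - K) x = y is solvable iff y ⊥ ker((I - K)^*) = span{(0, -1, -1)}, i.e. iff -y_2 - y_3 = 0. When solvable, the solutions are x = y + c·(1, 0, -1), c arbitrary (ker(I - K) = span{(1, 0, -1)}, dimension 1).

K has rank 1, so it is an outer product K = u v^T: every row of K is a multiple of one row vector. Reading off the entries, u = (1, 0, -1) and v = (0, -1, -1) (row i of K equals u_i·v^T). A rank-one matrix u v^T satisfies K u = u (v·u) and kills the (2)-dimensional subspace v^⊥, so its characteristic polynomial is lambda^2 (lambda - v·u) with v·u = tr K = 1. Hence the eigenvalues of I - K are 1 (multiplicity 2) and 1 - (1) = 0, so det(I - K) = 0. (Direct check: I - K =
[[1, 1, 1],
 [0, 1, 0],
 [0, -1, 0]]
has determinant 0.) So 1 is an eigenvalue of K and (I - K) is not invertible. The finite-dimensional Fredholm alternative says: either (I - K) is invertible, or ker(I - K) ≠ {0} and then range(I - K) = ker((I - K)^*)^⊥, with dim ker(I - K) = dim ker((I - K)^*). We are in the second case, so we need both kernels. Kernel of I - K: (I - K) u = u - u (v·u) = u - u = 0, so ker(I - K) = span{u} = span{(1, 0, -1)} (it is exactly 1-dimensional because rank(I - K) = 2). Kernel of the adjoint: K is real, so (I - K)^* = I - K^T = I - v u^T, and (I - v u^T) v = v - v (u·v) = 0; hence ker((I - K)^*) = span{v} = span{(0, -1, -1)}. Therefore (I - K) x = y is solvable iff <y, v> = 0, i.e. iff -y_2 - y_3 = 0. When this holds, K y = u (v·y) = 0, so (I - K) y = y and x = y is a particular solution; the full solution set is the line x = y + c·u = y + c·(1, 0, -1), c ∈ C.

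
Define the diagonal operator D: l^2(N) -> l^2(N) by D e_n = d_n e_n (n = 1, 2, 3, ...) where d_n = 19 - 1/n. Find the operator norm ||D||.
||D|| = 19

For a diagonal operator on l^2 with entries d_n, ||D|| = sup_n |d_n|. Here d_1 = 18, d_2 = 37/2, ..., and d_n = 19 - 1/n increases monotonically toward 19. All terms lie in [18, 19), so |d_n| = d_n and the supremum is the limit 19, which is not attained by any individual d_n. Hence ||D|| = 19.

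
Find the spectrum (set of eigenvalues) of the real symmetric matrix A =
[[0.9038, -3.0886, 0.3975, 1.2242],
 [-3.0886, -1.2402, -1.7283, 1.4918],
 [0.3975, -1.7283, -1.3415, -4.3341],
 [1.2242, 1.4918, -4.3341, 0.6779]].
sigma(A) ≈ {-5, -4, 3, 5}

A is real symmetric, so its spectrum consists of real eigenvalues. Expanding the characteristic polynomial of the displayed matrix gives
  det(λ I - A) = p(λ) = λ^4 + (1)λ^3 + (-37)λ^2 + (-25)λ + (299.9981).
Solving p(λ) = 0 yields eigenvalues ≈ -5, -4, 3, 5. (A is shown rounded to 4 decimals, so these recover the underlying integer eigenvalues to within that precision.)
Verification: the trace of A = -1 equals the sum of eigenvalues -1, and det(A) ≈ 299.9981 matches the eigenvalue product 300.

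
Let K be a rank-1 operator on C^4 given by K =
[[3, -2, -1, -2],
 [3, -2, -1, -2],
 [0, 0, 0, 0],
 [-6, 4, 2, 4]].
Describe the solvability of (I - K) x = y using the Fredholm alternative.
(I - K) is invertible (det(I - K) = -4 ≠ 0), so for every y in C^4 the equation (I - K) x = y has a unique solution.

K has rank 1, so it is an outer product K = u v^T: every row of K is a multiple of one row vector. Reading off the entries, u = (1, 1, 0, -2) and v = (3, -2, -1, -2) (row i of K equals u_i·v^T). A rank-one matrix u v^T satisfies K u = u (v·u) and kills the (3)-dimensional subspace v^⊥, so its characteristic polynomial is lambda^3 (lambda - v·u) with v·u = tr K = 5. Hence the eigenvalues of I - K are 1 (multiplicity 3) and 1 - (5) = -4, so det(I - K) = -4. (Direct check: I - K =
[[-2, 2, 1, 2],
 [-3, 3, 1, 2],
 [0, 0, 1, 0],
 [6, -4, -2, -3]]
has determinant -4.) The finite-dimensional Fredholm alternative says: either (I - K) is invertible, or ker(I - K) ≠ {0} and then range(I - K) = ker((I - K)^*)^⊥, with dim ker(I - K) = dim ker((I - K)^*). Since det(I - K) ≠ 0, 1 is not an eigenvalue of K and ker(I - K) = {0}, so we are in the first case: for every y there is a unique x = (I - K)^(-1) y. Explicitly, by the Sherman–Morrison formula, (I - u v^T)^(-1) = I + u v^T/(1 - v·u), i.e. (I - K)^(-1) = I + K/(-4).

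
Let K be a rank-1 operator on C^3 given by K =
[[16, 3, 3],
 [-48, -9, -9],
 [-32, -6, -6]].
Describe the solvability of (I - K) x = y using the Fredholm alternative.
(I - K) is singular (det(I - K) = 0, i.e. 1 ∈ sigma(K)). (I - K) x = y is solvable iff y ⊥ ker((I - K)^*) = span{(16, 3, 3)}, i.e. iff 16y_1 + 3y_2 + 3y_3 = 0. When solvable, the solutions are x = y + c·(1, -3, -2), c arbitrary (ker(I - K) = span{(1, -3, -2)}, dimension 1).

K has rank 1, so it is an outer product K = u v^T: every row of K is a multiple of one row vector. Reading off the entries, u = (1, -3, -2) and v = (16, 3, 3) (row i of K equals u_i·v^T). A rank-one matrix u v^T satisfies K u = u (v·u) and kills the (2)-dimensional subspace v^⊥, so its characteristic polynomial is lambda^2 (lambda - v·u) with v·u = tr K = 1. Hence the eigenvalues of I - K are 1 (multiplicity 2) and 1 - (1) = 0, so det(I - K) = 0. (Direct check: I - K =
[[-15, -3, -3],
 [48, 10, 9],
 [32, 6, 7]]
has determinant 0.) So 1 is an eigenvalue of K and (I - K) is not invertible. The finite-dimensional Fredholm alternative says: either (I - K) is invertible, or ker(I - K) ≠ {0} and then range(I - K) = ker((I - K)^*)^⊥, with dim ker(I - K) = dim ker((I - K)^*). We are in the second case, so we need both kernels. Kernel of I - K: (I - K) u = u - u (v·u) = u - u = 0, so ker(I - K) = span{u} = span{(1, -3, -2)} (it is exactly 1-dimensional because rank(I - K) = 2). Kernel of the adjoint: K is real, so (I - K)^* = I - K^T = I - v u^T, and (I - v u^T) v = v - v (u·v) = 0; hence ker((I - K)^*) = span{v} = span{(16, 3, 3)}. Therefore (I - K) x = y is solvable iff <y, v> = 0, i.e. iff 16y_1 + 3y_2 + 3y_3 = 0. When this holds, K y = u (v·y) = 0, so (I - K) y = y and x = y is a particular solution; the full solution set is the line x = y + c·u = y + c·(1, -3, -2), c ∈ C.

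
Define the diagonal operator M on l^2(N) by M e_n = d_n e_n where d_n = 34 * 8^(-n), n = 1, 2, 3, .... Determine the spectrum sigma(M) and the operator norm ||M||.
sigma(M) = {34 * 8^(-n) : n ≥ 1} ∪ {0}; ||M|| = 17/4

A bounded diagonal operator on l^2 with diagonal entries d_n has spectrum equal to the closure of {d_n : n ≥ 1}: every d_n is an eigenvalue (with eigenvector e_n), so {d_n} ⊂ sigma(M); the spectrum is closed, so its closure is too; and for lambda not in the closure, (M - lambda I) has bounded inverse (the diagonal entries 1/(d_n - lambda) are bounded). For our sequence d_n = 34 * 8^(-n), n = 1, 2, 3, ...:
  - {d_n} = {34 * 8^(-n) : n ≥ 1}; the only limit point is 0
  - closure = {34 * 8^(-n) : n ≥ 1} ∪ {0}
For the norm: a diagonal operator has ||M|| = sup_n |d_n|. Here d_n = 34 * 8^(-n) is positive and decreasing, so sup_n |d_n| = d_1 = 34/8 = 17/4. So ||M|| = 17/4.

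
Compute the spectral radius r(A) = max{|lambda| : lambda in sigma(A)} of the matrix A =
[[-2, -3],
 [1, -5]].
r(A) = sqrt(13) ≈ 3.6056

The eigenvalues of A are the roots of its characteristic polynomial. With M = A (coefficients from the trace and determinant):
  p(λ) = det(λ I - M) = λ^2 + 7λ + 13.
For λ^2 + 7λ + 13 the discriminant is -3. It is negative, so the roots are the complex-conjugate pair λ = -7/2 ± (sqrt(3)/2) i ≈ -3.5 ± 0.866i. For a conjugate pair the product of the roots equals the constant term, so |λ|^2 = 13 and |λ| = sqrt(13) ≈ 3.6056.
Thus the eigenvalues (to 4 decimals) are -3.5 ± 0.866i (modulus 3.6056). The spectral radius is the largest modulus: r(A) = sqrt(13) ≈ 3.6056. (Cross-check: r(A) ≤ ||A||_2 ≈ 5.8339; equality holds whenever A is normal, though it can also hold for some non-normal A.)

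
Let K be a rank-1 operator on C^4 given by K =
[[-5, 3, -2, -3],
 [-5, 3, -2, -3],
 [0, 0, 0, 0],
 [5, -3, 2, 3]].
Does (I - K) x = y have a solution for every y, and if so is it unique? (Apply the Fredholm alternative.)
(I - K) is singular (det(I - K) = 0, i.e. 1 ∈ sigma(K)). (I - K) x = y is solvable iff y ⊥ ker((I - K)^*) = span{(-5, 3, -2, -3)}, i.e. iff -5y_1 + 3y_2 - 2y_3 - 3y_4 = 0. When solvable, the solutions are x = y + c·(1, 1, 0, -1), c arbitrary (ker(I - K) = span{(1, 1, 0, -1)}, dimension 1).

K has rank 1, so it is an outer product K = u v^T: every row of K is a multiple of one row vector. Reading off the entries, u = (1, 1, 0, -1) and v = (-5, 3, -2, -3) (row i of K equals u_i·v^T). A rank-one matrix u v^T satisfies K u = u (v·u) and kills the (3)-dimensional subspace v^⊥, so its characteristic polynomial is lambda^3 (lambda - v·u) with v·u = tr K = 1. Hence the eigenvalues of I - K are 1 (multiplicity 3) and 1 - (1) = 0, so det(I - K) = 0. (Direct check: I - K =
[[6, -3, 2, 3],
 [5, -2, 2, 3],
 [0, 0, 1, 0],
 [-5, 3, -2, -2]]
has determinant 0.) So 1 is an eigenvalue of K and (I - K) is not invertible. The finite-dimensional Fredholm alternative says: either (I - K) is invertible, or ker(I - K) ≠ {0} and then range(I - K) = ker((I - K)^*)^⊥, with dim ker(I - K) = dim ker((I - K)^*). We are in the second case, so we need both kernels. Kernel of I - K: (I - K) u = u - u (v·u) = u - u = 0, so ker(I - K) = span{u} = span{(1, 1, 0, -1)} (it is exactly 1-dimensional because rank(I - K) = 3). Kernel of the adjoint: K is real, so (I - K)^* = I - K^T = I - v u^T, and (I - v u^T) v = v - v (u·v) = 0; hence ker((I - K)^*) = span{v} = span{(-5, 3, -2, -3)}. Therefore (I - K) x = y is solvable iff <y, v> = 0, i.e. iff -5y_1 + 3y_2 - 2y_3 - 3y_4 = 0. When this holds, K y = u (v·y) = 0, so (I - K) y = y and x = y is a particular solution; the full solution set is the line x = y + c·u = y + c·(1, 1, 0, -1), c ∈ C.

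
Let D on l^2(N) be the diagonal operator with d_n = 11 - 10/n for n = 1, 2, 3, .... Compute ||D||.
||D|| = 11

For a diagonal operator on l^2 with entries d_n, ||D|| = sup_n |d_n|. Here d_1 = 1, d_2 = 6, ..., and d_n = 11 - 10/n increases monotonically toward 11. All terms lie in [1, 11), so |d_n| = d_n and the supremum is the limit 11, which is not attained by any individual d_n. Hence ||D|| = 11.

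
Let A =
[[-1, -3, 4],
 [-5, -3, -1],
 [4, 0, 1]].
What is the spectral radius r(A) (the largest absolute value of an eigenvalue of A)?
r(A) ≈ 6.7049

The eigenvalues of A are the roots of its characteristic polynomial. With M = A (coefficients from the trace, the sum of principal 2x2 minors, and det A):
  p(λ) = det(λ I - M) = λ^3 + 3λ^2 - 32λ - 48.
No integer candidate from the rational root theorem (±divisors of 48) is a root, so the roots are irrational. The cubic discriminant is Δ = 166208 > 0, so there are three distinct real roots. p(-7) = -20 and p(-6) = 36 have opposite signs, so a root lies in (-7, -6); Newton's method refines it to λ ≈ -6.7049. p(-2) = 20 and p(-1) = -14 have opposite signs, so a root lies in (-2, -1); Newton's method refines it to λ ≈ -1.4019. p(5) = -8 and p(6) = 84 have opposite signs, so a root lies in (5, 6); Newton's method refines it to λ ≈ 5.1068. Check (Vieta): the three roots sum to -3, matching tr M = -3.
Thus the eigenvalues (to 4 decimals) are -6.7049 (modulus 6.7049); -1.4019 (modulus 1.4019); 5.1068 (modulus 5.1068). The spectral radius is the largest modulus: r(A) ≈ 6.7049. (Cross-check: r(A) ≤ ||A||_2 ≈ 7.1857; equality holds whenever A is normal, though it can also hold for some non-normal A.)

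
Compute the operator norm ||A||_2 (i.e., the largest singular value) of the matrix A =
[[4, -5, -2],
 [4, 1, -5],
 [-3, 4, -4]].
||A||_2 ≈ 8.3733 (= sqrt(largest eigenvalue of A^T A))

||A||_2 = sigma_max(A) = sqrt(lambda_max(A^T A)). Form the symmetric matrix M = A^T A =
[[41, -28, -16],
 [-28, 42, -11],
 [-16, -11, 45]].
Its characteristic polynomial (trace, sum of principal 2x2 minors, determinant of M give the coefficients) is
  p(λ) = det(λ I - M) = λ^3 - 128λ^2 + 4296λ - 16641.
No integer candidate from the rational root theorem (±divisors of 16641) is a root, so the roots are irrational. The cubic discriminant is Δ = 2876115429 > 0, so there are three distinct real roots. p(4) = -1441 and p(5) = 1764 have opposite signs, so a root lies in (4, 5); Newton's method refines it to λ ≈ 4.4408. p(53) = 372 and p(54) = -441 have opposite signs, so a root lies in (53, 54); Newton's method refines it to λ ≈ 53.4477. p(70) = -121 and p(71) = 1038 have opposite signs, so a root lies in (70, 71); Newton's method refines it to λ ≈ 70.1115. Check (Vieta): the three roots sum to 128, matching tr M = 128.
So the eigenvalues of A^T A are ≈ 4.4408, 53.4477, 70.1115 (all ≥ 0, as they must be for A^T A). The largest is λ_max ≈ 70.1115, hence ||A||_2 = sqrt(λ_max) ≈ 8.3733.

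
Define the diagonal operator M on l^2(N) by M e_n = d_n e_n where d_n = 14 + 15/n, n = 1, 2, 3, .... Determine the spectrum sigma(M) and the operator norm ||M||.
sigma(M) = {14 + 15/n : n ≥ 1} ∪ {14}; ||M|| = 29

A bounded diagonal operator on l^2 with diagonal entries d_n has spectrum equal to the closure of {d_n : n ≥ 1}: every d_n is an eigenvalue (with eigenvector e_n), so {d_n} ⊂ sigma(M); the spectrum is closed, so its closure is too; and for lambda not in the closure, (M - lambda I) has bounded inverse (the diagonal entries 1/(d_n - lambda) are bounded). For our sequence d_n = 14 + 15/n, n = 1, 2, 3, ...:
  - {d_n} = {14 + 15/n : n ≥ 1}; the only limit point is 14
  - closure = {14 + 15/n : n ≥ 1} ∪ {14}
For the norm: a diagonal operator has ||M|| = sup_n |d_n|. Here d_n = 14 + 15/n is positive and decreasing, so sup_n |d_n| = d_1 = 14 + 15 = 29. So ||M|| = 29.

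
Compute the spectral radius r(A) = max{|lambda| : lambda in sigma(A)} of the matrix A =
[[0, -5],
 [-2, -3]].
r(A) = 5

The eigenvalues of A are the roots of its characteristic polynomial. With M = A (coefficients from the trace and determinant):
  p(λ) = det(λ I - M) = λ^2 + 3λ - 10.
For λ^2 + 3λ - 10 the discriminant is 49. It is a perfect square (7^2), so the roots are rational: λ = (-3 ± 7)/2 = 2, -5.
Thus the eigenvalues (to 4 decimals) are 2 (modulus 2); -5 (modulus 5). The spectral radius is the largest modulus: r(A) = 5. (Cross-check: r(A) ≤ ||A||_2 ≈ 5.9292; equality holds whenever A is normal, though it can also hold for some non-normal A.)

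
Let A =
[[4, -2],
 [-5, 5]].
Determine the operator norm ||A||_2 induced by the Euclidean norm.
||A||_2 = sqrt((70 + sqrt(4500))/2) ≈ 8.279 (= sqrt(largest eigenvalue of A^T A))

||A||_2 = sigma_max(A) = sqrt(lambda_max(A^T A)). Form the symmetric matrix M = A^T A =
[[41, -33],
 [-33, 29]].
Its characteristic polynomial (trace, determinant of M give the coefficients) is
  p(λ) = det(λ I - M) = λ^2 - 70λ + 100.
For λ^2 - 70λ + 100 the discriminant is 4500. It is nonnegative but not a perfect square, so the roots are real and irrational: λ = (70 ± sqrt(4500))/2 ≈ 68.541, 1.459.
So the eigenvalues of A^T A are ≈ 1.459, 68.541 (all ≥ 0, as they must be for A^T A). The largest is λ_max = (70 + sqrt(4500))/2 ≈ 68.541, hence ||A||_2 = sqrt(λ_max) = sqrt((70 + sqrt(4500))/2) ≈ 8.279.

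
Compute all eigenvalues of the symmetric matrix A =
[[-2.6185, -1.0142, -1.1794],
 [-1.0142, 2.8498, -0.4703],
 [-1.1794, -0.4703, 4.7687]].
sigma(A) ≈ {-3, 3, 5}

A is real symmetric, so its spectrum consists of real eigenvalues. Expanding the characteristic polynomial of the displayed matrix gives
  det(λ I - A) = p(λ) = λ^3 + (-5)λ^2 + (-9)λ + (45).
Solving p(λ) = 0 yields eigenvalues ≈ -3, 3, 5. (A is shown rounded to 4 decimals, so these recover the underlying integer eigenvalues to within that precision.)
Verification: the trace of A = 5 equals the sum of eigenvalues 5, and det(A) ≈ -45.0001 matches the eigenvalue product -45.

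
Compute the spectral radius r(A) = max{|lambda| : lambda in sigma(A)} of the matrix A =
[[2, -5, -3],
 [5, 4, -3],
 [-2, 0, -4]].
r(A) ≈ 6.1244

The eigenvalues of A are the roots of its characteristic polynomial. With M = A (coefficients from the trace, the sum of principal 2x2 minors, and det A):
  p(λ) = det(λ I - M) = λ^3 - 2λ^2 + 3λ + 186.
No integer candidate from the rational root theorem (±divisors of 186) is a root, so the roots are irrational. The cubic discriminant is Δ = -948300 < 0, so there is one real root and a complex-conjugate pair. p(-5) = -4 and p(-4) = 78 have opposite signs, so a root lies in (-5, -4); Newton's method refines it to λ ≈ -4.9589. Dividing out (λ - (-4.9589)) leaves approximately λ^2 - 6.9589λ + 37.5084. For λ^2 - 6.9589λ + 37.5084 the discriminant is -101.6074. It is negative, so the remaining roots are the complex-conjugate pair λ ≈ 3.4794 ± 5.04i. Their product equals the constant term, so |λ|^2 ≈ 37.5084 and |λ| ≈ 6.1244.
Thus the eigenvalues (to 4 decimals) are -4.9589 (modulus 4.9589); 3.4794 ± 5.04i (modulus 6.1244). The spectral radius is the largest modulus: r(A) ≈ 6.1244. (Cross-check: r(A) ≤ ||A||_2 ≈ 7.082; equality holds whenever A is normal, though it can also hold for some non-normal A.)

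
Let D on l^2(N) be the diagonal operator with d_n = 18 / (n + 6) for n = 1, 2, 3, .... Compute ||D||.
||D|| = 18/7 (attained at n = 1)

For D diagonal, ||D|| = sup_n |d_n| = sup_n 18/(n + 6). This is positive and strictly decreasing in n, so the supremum is attained at n = 1: d_1 = 18/(1 + 6) = 18/7. Hence ||D|| = 18/7.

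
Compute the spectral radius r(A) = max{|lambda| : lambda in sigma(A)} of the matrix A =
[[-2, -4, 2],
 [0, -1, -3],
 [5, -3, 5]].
r(A) ≈ 7.7555

The eigenvalues of A are the roots of its characteristic polynomial. With M = A (coefficients from the trace, the sum of principal 2x2 minors, and det A):
  p(λ) = det(λ I - M) = λ^3 - 2λ^2 - 32λ - 98.
No integer candidate from the rational root theorem (±divisors of 98) is a root, so the roots are irrational. The cubic discriminant is Δ = -240172 < 0, so there is one real root and a complex-conjugate pair. p(7) = -77 and p(8) = 30 have opposite signs, so a root lies in (7, 8); Newton's method refines it to λ ≈ 7.7555. Dividing out (λ - (7.7555)) leaves approximately λ^2 + 5.7555λ + 12.6363. For λ^2 + 5.7555λ + 12.6363 the discriminant is -17.4197. It is negative, so the remaining roots are the complex-conjugate pair λ ≈ -2.8777 ± 2.0868i. Their product equals the constant term, so |λ|^2 ≈ 12.6363 and |λ| ≈ 3.5548.
Thus the eigenvalues (to 4 decimals) are 7.7555 (modulus 7.7555); -2.8777 ± 2.0868i (modulus 3.5548). The spectral radius is the largest modulus: r(A) ≈ 7.7555. (Cross-check: r(A) ≤ ||A||_2 ≈ 8.0838; equality holds whenever A is normal, though it can also hold for some non-normal A.)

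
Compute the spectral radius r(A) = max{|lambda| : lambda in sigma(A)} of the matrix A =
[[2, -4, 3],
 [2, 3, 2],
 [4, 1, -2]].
r(A) ≈ 4.6603

The eigenvalues of A are the roots of its characteristic polynomial. With M = A (coefficients from the trace, the sum of principal 2x2 minors, and det A):
  p(λ) = det(λ I - M) = λ^3 - 3λ^2 - 10λ + 94.
No integer candidate from the rational root theorem (±divisors of 94) is a root, so the roots are irrational. The cubic discriminant is Δ = -172760 < 0, so there is one real root and a complex-conjugate pair. p(-5) = -56 and p(-4) = 22 have opposite signs, so a root lies in (-5, -4); Newton's method refines it to λ ≈ -4.3282. Dividing out (λ - (-4.3282)) leaves approximately λ^2 - 7.3282λ + 21.718. For λ^2 - 7.3282λ + 21.718 the discriminant is -33.1694. It is negative, so the remaining roots are the complex-conjugate pair λ ≈ 3.6641 ± 2.8796i. Their product equals the constant term, so |λ|^2 ≈ 21.718 and |λ| ≈ 4.6603.
Thus the eigenvalues (to 4 decimals) are -4.3282 (modulus 4.3282); 3.6641 ± 2.8796i (modulus 4.6603). The spectral radius is the largest modulus: r(A) ≈ 4.6603. (Cross-check: r(A) ≤ ||A||_2 ≈ 5.5461; equality holds whenever A is normal, though it can also hold for some non-normal A.)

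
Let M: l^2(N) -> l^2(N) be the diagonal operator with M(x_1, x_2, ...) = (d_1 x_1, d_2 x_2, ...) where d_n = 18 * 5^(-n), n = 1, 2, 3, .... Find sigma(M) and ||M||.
sigma(M) = {18 * 5^(-n) : n ≥ 1} ∪ {0}; ||M|| = 18/5

A bounded diagonal operator on l^2 with diagonal entries d_n has spectrum equal to the closure of {d_n : n ≥ 1}: every d_n is an eigenvalue (with eigenvector e_n), so {d_n} ⊂ sigma(M); the spectrum is closed, so its closure is too; and for lambda not in the closure, (M - lambda I) has bounded inverse (the diagonal entries 1/(d_n - lambda) are bounded). For our sequence d_n = 18 * 5^(-n), n = 1, 2, 3, ...:
  - {d_n} = {18 * 5^(-n) : n ≥ 1}; the only limit point is 0
  - closure = {18 * 5^(-n) : n ≥ 1} ∪ {0}
For the norm: a diagonal operator has ||M|| = sup_n |d_n|. Here d_n = 18 * 5^(-n) is positive and decreasing, so sup_n |d_n| = d_1 = 18/5. So ||M|| = 18/5.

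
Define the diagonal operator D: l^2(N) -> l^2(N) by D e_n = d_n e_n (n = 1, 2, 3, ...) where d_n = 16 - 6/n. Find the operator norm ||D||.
||D|| = 16

For a diagonal operator on l^2 with entries d_n, ||D|| = sup_n |d_n|. Here d_1 = 10, d_2 = 13, ..., and d_n = 16 - 6/n increases monotonically toward 16. All terms lie in [10, 16), so |d_n| = d_n and the supremum is the limit 16, which is not attained by any individual d_n. Hence ||D|| = 16.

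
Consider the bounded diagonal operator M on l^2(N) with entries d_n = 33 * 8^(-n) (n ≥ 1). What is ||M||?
||M|| = 33/8 (attained at n = 1)

For M diagonal, ||M|| = sup_n |d_n|. The sequence d_n = 33 * 8^(-n) is positive and strictly decreasing (ratio 8^(-1) < 1), so the supremum is d_1 = 33/8. Hence ||M|| = 33/8.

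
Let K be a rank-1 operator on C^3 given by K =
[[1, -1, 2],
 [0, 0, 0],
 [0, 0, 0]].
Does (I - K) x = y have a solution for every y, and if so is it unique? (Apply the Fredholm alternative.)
(I - K) is singular (det(I - K) = 0, i.e. 1 ∈ sigma(K)). (I - K) x = y is solvable iff y ⊥ ker((I - K)^*) = span{(1, -1, 2)}, i.e. iff y_1 - y_2 + 2y_3 = 0. When solvable, the solutions are x = y + c·(1, 0, 0), c arbitrary (ker(I - K) = span{(1, 0, 0)}, dimension 1).

K has rank 1, so it is an outer product K = u v^T: every row of K is a multiple of one row vector. Reading off the entries, u = (1, 0, 0) and v = (1, -1, 2) (row i of K equals u_i·v^T). A rank-one matrix u v^T satisfies K u = u (v·u) and kills the (2)-dimensional subspace v^⊥, so its characteristic polynomial is lambda^2 (lambda - v·u) with v·u = tr K = 1. Hence the eigenvalues of I - K are 1 (multiplicity 2) and 1 - (1) = 0, so det(I - K) = 0. (Direct check: I - K =
[[0, 1, -2],
 [0, 1, 0],
 [0, 0, 1]]
has determinant 0.) So 1 is an eigenvalue of K and (I - K) is not invertible. The finite-dimensional Fredholm alternative says: either (I - K) is invertible, or ker(I - K) ≠ {0} and then range(I - K) = ker((I - K)^*)^⊥, with dim ker(I - K) = dim ker((I - K)^*). We are in the second case, so we need both kernels. Kernel of I - K: (I - K) u = u - u (v·u) = u - u = 0, so ker(I - K) = span{u} = span{(1, 0, 0)} (it is exactly 1-dimensional because rank(I - K) = 2). Kernel of the adjoint: K is real, so (I - K)^* = I - K^T = I - v u^T, and (I - v u^T) v = v - v (u·v) = 0; hence ker((I - K)^*) = span{v} = span{(1, -1, 2)}. Therefore (I - K) x = y is solvable iff <y, v> = 0, i.e. iff y_1 - y_2 + 2y_3 = 0. When this holds, K y = u (v·y) = 0, so (I - K) y = y and x = y is a particular solution; the full solution set is the line x = y + c·u = y + c·(1, 0, 0), c ∈ C.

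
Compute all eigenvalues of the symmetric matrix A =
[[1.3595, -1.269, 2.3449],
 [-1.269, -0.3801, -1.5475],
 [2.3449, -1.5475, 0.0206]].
sigma(A) ≈ {-2, -1, 4}

A is real symmetric, so its spectrum consists of real eigenvalues. Expanding the characteristic polynomial of the displayed matrix gives
  det(λ I - A) = p(λ) = λ^3 + (-1)λ^2 + (-10)λ + (-8).
Solving p(λ) = 0 yields eigenvalues ≈ -2, -1, 4. (A is shown rounded to 4 decimals, so these recover the underlying integer eigenvalues to within that precision.)
Verification: the trace of A = 1 equals the sum of eigenvalues 1, and det(A) ≈ 8.0002 matches the eigenvalue product 8.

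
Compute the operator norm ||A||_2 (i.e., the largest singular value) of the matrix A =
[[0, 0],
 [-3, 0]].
||A||_2 = 3 (= sqrt(largest eigenvalue of A^T A))

||A||_2 = sigma_max(A) = sqrt(lambda_max(A^T A)). Form the symmetric matrix M = A^T A =
[[9, 0],
 [0, 0]].
Its characteristic polynomial (trace, determinant of M give the coefficients) is
  p(λ) = det(λ I - M) = λ^2 - 9λ.
For λ^2 - 9λ the discriminant is 81. It is a perfect square (9^2), so the roots are rational: λ = (9 ± 9)/2 = 9, 0.
So the eigenvalues of A^T A are ≈ 0, 9 (all ≥ 0, as they must be for A^T A). The largest is λ_max = 9, hence ||A||_2 = sqrt(λ_max) = 3.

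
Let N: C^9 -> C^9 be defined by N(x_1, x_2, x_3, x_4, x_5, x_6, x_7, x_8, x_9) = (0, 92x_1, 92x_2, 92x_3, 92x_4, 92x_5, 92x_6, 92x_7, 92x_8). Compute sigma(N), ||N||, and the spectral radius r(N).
sigma(N) = {0}; ||N|| = 92; r(N) = 0. (N is nilpotent with N^9 = 0.)

On C^9, N is a strictly lower-triangular matrix with 92 on the subdiagonal and zeros elsewhere, so its characteristic polynomial is lambda^9 and every eigenvalue is 0: sigma(N) = {0}. For the operator norm, N e_i = 92e_{i+1} for i = 1, ..., 8 and N e_9 = 0, so the singular values of N are 92 (with multiplicity 8) and 0; hence ||N|| = 92. The spectral radius r(N) = max|lambda| = 0. Note ||N|| > r(N) — characteristic of non-normal nilpotent operators. Indeed N^9 = 0.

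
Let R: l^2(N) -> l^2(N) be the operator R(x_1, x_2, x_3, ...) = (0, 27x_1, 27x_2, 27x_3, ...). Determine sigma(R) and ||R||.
sigma(R) = closed disk {z in C : |z| ≤ 27}; ||R|| = 27

Note R = 27·U where U is the unit right shift (U x)_k = x_{k-1} (with x_0 := 0); so ||R|| = 27||U|| and sigma(R) = 27·sigma(U). ||R x||^2 = sum_{k≥1} |27x_k|^2 = 729||x||^2, so ||R|| = 27 and sigma(R) ⊂ {|z| ≤ 27}. For any |lambda| < 27, the equation (R - lambda I) x = 0 forces x_1 = 0, then 27x_k = lambda x_{k+1} ⇒ x = 0, so R has no eigenvalues. But (R - lambda I) is not surjective for |lambda| < 27: solving (R - lambda I) x = e_1 would require x_n proportional to (lambda/27)^(-n), which is not in l^2. So every |lambda| < 27 lies in the residual spectrum. The boundary |lambda| = 27 is in the approximate point spectrum (the spectrum is closed). Hence sigma(R) is the closed disk of radius 27.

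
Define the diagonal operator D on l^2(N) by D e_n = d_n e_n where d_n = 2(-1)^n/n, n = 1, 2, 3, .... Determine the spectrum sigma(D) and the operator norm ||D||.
sigma(D) = {2(-1)^n/n : n ≥ 1} ∪ {0}; ||D|| = 2

A bounded diagonal operator on l^2 with diagonal entries d_n has spectrum equal to the closure of {d_n : n ≥ 1}: every d_n is an eigenvalue (with eigenvector e_n), so {d_n} ⊂ sigma(D); the spectrum is closed, so its closure is too; and for lambda not in the closure, (D - lambda I) has bounded inverse (the diagonal entries 1/(d_n - lambda) are bounded). For our sequence d_n = 2(-1)^n/n, n = 1, 2, 3, ...:
  - {d_n} = {2(-1)^n/n : n ≥ 1}; the only limit point is 0
  - closure = {2(-1)^n/n : n ≥ 1} ∪ {0}
For the norm: a diagonal operator has ||D|| = sup_n |d_n|. Here |d_n| = 2/n is decreasing, so sup_n |d_n| = |d_1| = 2. So ||D|| = 2.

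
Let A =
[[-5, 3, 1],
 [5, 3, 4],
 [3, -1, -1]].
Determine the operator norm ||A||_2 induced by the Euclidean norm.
||A||_2 ≈ 7.8929 (= sqrt(largest eigenvalue of A^T A))

||A||_2 = sigma_max(A) = sqrt(lambda_max(A^T A)). Form the symmetric matrix M = A^T A =
[[59, -3, 12],
 [-3, 19, 16],
 [12, 16, 18]].
Its characteristic polynomial (trace, sum of principal 2x2 minors, determinant of M give the coefficients) is
  p(λ) = det(λ I - M) = λ^3 - 96λ^2 + 2116λ - 1024.
No integer candidate from the rational root theorem (±divisors of 1024) is a root, so the roots are irrational. The cubic discriminant is Δ = 3459059456 > 0, so there are three distinct real roots. p(0) = -1024 and p(1) = 997 have opposite signs, so a root lies in (0, 1); Newton's method refines it to λ ≈ 0.495. p(33) = 197 and p(34) = -752 have opposite signs, so a root lies in (33, 34); Newton's method refines it to λ ≈ 33.2069. p(62) = -528 and p(63) = 1307 have opposite signs, so a root lies in (62, 63); Newton's method refines it to λ ≈ 62.2981. Check (Vieta): the three roots sum to 96, matching tr M = 96.
So the eigenvalues of A^T A are ≈ 0.495, 33.2069, 62.2981 (all ≥ 0, as they must be for A^T A). The largest is λ_max ≈ 62.2981, hence ||A||_2 = sqrt(λ_max) ≈ 7.8929.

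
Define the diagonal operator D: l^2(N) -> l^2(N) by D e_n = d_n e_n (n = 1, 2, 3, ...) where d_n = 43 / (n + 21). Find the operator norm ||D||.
||D|| = 43/22 (attained at n = 1)

For D diagonal, ||D|| = sup_n |d_n| = sup_n 43/(n + 21). This is positive and strictly decreasing in n, so the supremum is attained at n = 1: d_1 = 43/(1 + 21) = 43/22. Hence ||D|| = 43/22.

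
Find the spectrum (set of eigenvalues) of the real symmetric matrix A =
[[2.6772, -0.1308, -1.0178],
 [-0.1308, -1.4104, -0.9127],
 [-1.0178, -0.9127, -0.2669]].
sigma(A) ≈ {-2, 0, 3}

A is real symmetric, so its spectrum consists of real eigenvalues. Expanding the characteristic polynomial of the displayed matrix gives
  det(λ I - A) = p(λ) = λ^3 + (-1)λ^2 + (-6)λ + (0).
Solving p(λ) = 0 yields eigenvalues ≈ -2, 0, 3. (A is shown rounded to 4 decimals, so these recover the underlying integer eigenvalues to within that precision.)
Verification: the trace of A = 1 equals the sum of eigenvalues 1, and det(A) ≈ 0.0002 matches the eigenvalue product 0.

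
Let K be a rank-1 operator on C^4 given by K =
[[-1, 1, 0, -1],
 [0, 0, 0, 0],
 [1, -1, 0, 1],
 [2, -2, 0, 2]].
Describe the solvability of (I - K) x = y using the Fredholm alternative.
(I - K) is singular (det(I - K) = 0, i.e. 1 ∈ sigma(K)). (I - K) x = y is solvable iff y ⊥ ker((I - K)^*) = span{(-1, 1, 0, -1)}, i.e. iff -y_1 + y_2 - y_4 = 0. When solvable, the solutions are x = y + c·(1, 0, -1, -2), c arbitrary (ker(I - K) = span{(1, 0, -1, -2)}, dimension 1).

K has rank 1, so it is an outer product K = u v^T: every row of K is a multiple of one row vector. Reading off the entries, u = (1, 0, -1, -2) and v = (-1, 1, 0, -1) (row i of K equals u_i·v^T). A rank-one matrix u v^T satisfies K u = u (v·u) and kills the (3)-dimensional subspace v^⊥, so its characteristic polynomial is lambda^3 (lambda - v·u) with v·u = tr K = 1. Hence the eigenvalues of I - K are 1 (multiplicity 3) and 1 - (1) = 0, so det(I - K) = 0. (Direct check: I - K =
[[2, -1, 0, 1],
 [0, 1, 0, 0],
 [-1, 1, 1, -1],
 [-2, 2, 0, -1]]
has determinant 0.) So 1 is an eigenvalue of K and (I - K) is not invertible. The finite-dimensional Fredholm alternative says: either (I - K) is invertible, or ker(I - K) ≠ {0} and then range(I - K) = ker((I - K)^*)^⊥, with dim ker(I - K) = dim ker((I - K)^*). We are in the second case, so we need both kernels. Kernel of I - K: (I - K) u = u - u (v·u) = u - u = 0, so ker(I - K) = span{u} = span{(1, 0, -1, -2)} (it is exactly 1-dimensional because rank(I - K) = 3). Kernel of the adjoint: K is real, so (I - K)^* = I - K^T = I - v u^T, and (I - v u^T) v = v - v (u·v) = 0; hence ker((I - K)^*) = span{v} = span{(-1, 1, 0, -1)}. Therefore (I - K) x = y is solvable iff <y, v> = 0, i.e. iff -y_1 + y_2 - y_4 = 0. When this holds, K y = u (v·y) = 0, so (I - K) y = y and x = y is a particular solution; the full solution set is the line x = y + c·u = y + c·(1, 0, -1, -2), c ∈ C.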